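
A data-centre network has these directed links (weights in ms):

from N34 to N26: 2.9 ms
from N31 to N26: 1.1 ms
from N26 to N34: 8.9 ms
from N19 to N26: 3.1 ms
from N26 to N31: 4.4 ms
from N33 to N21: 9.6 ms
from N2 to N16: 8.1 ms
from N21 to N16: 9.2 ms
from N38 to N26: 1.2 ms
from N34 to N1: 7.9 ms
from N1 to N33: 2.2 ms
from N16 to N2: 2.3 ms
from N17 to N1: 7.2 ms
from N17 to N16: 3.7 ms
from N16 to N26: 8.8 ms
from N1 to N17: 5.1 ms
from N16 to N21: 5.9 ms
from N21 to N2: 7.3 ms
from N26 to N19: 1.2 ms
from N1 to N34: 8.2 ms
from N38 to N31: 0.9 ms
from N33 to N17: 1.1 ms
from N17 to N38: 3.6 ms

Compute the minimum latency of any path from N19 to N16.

Running Dijkstra from N19:
N19: 0
N26: 3.1  (via N19)
N31: 7.5  (via N26)
N34: 12  (via N26)
N1: 19.9  (via N34)
N33: 22.1  (via N1)
N17: 23.2  (via N33)
N38: 26.8  (via N17)
N16: 26.9  (via N17)
Shortest route: N19–N26–N34–N1–N33–N17–N16 = 26.9 ms.

26.9 ms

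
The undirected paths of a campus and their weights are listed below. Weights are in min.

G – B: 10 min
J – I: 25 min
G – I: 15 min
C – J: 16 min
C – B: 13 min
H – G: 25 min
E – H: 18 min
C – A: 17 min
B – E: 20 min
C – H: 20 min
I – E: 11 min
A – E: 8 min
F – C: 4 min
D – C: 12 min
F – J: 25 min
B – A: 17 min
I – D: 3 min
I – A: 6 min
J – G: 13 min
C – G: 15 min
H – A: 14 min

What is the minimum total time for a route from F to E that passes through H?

42 min

Best F to H: F–C–H costing 24
Shortest H→E: H–E = 18
Total via H: 24 + 18 = 42 min.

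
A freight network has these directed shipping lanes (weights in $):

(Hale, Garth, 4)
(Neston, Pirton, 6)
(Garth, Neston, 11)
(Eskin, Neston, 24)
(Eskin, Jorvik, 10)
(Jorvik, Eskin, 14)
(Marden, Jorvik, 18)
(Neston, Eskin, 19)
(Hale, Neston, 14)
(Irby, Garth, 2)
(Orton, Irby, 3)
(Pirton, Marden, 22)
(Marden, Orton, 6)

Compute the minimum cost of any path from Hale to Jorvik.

Settle nodes by increasing distance from Hale:
Hale: 0
Garth: 4  (via Hale)
Neston: 14  (via Hale)
Pirton: 20  (via Neston)
Eskin: 33  (via Neston)
Marden: 42  (via Pirton)
Jorvik: 43  (via Eskin)
Shortest route: Hale → Neston → Eskin → Jorvik = $43.

$43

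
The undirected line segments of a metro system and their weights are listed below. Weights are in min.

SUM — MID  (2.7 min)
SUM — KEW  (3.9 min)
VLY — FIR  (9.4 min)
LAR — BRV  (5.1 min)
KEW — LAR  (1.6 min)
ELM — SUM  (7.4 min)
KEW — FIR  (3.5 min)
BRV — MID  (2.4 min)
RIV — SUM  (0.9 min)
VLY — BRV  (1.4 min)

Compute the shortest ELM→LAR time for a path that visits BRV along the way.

Best ELM to BRV: ELM → SUM → MID → BRV costing 12.5
Best BRV to LAR: BRV → LAR costing 5.1
Total via BRV: 12.5 + 5.1 = 17.6 min.

17.6 min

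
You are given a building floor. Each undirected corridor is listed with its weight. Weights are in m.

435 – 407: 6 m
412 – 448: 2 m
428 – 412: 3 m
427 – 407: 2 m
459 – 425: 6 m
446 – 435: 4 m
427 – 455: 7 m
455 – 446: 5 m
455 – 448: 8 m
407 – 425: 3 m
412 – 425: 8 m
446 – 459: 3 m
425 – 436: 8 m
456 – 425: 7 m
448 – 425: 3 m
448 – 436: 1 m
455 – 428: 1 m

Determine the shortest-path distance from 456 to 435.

16 m

Candidate routes:
456–425–407–435: 7+3+6 = 16
456–425–448–412–428–455–446–435: 7+3+2+3+1+5+4 = 25
456–425–459–446–435: 7+6+3+4 = 20
Cheapest is 456–425–407–435 at 16 m.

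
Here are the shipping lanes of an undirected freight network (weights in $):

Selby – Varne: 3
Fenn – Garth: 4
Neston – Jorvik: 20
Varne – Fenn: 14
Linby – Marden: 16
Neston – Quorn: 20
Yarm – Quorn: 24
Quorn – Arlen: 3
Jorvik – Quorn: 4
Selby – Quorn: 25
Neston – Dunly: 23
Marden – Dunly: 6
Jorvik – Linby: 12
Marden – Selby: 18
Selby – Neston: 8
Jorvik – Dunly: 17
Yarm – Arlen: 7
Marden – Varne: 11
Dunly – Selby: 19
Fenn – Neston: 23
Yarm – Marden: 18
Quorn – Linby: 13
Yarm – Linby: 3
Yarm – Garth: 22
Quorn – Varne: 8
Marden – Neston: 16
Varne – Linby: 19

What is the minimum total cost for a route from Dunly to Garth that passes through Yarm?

$46

Shortest Dunly→Yarm: Dunly → Marden → Yarm = 24
Best Yarm to Garth: Yarm → Garth costing 22
Total via Yarm: 24 + 22 = $46.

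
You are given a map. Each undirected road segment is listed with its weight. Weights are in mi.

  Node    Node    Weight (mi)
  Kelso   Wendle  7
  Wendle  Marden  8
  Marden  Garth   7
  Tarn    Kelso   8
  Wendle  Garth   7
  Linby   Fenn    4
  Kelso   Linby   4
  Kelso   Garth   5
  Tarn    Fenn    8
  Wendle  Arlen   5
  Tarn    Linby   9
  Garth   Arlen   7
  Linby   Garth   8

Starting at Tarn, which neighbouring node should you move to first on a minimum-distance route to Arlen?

Kelso

Compare a few routes:
Tarn → Linby → Garth → Arlen: 9+8+7 = 24
Tarn → Kelso → Garth → Arlen: 8+5+7 = 20
The minimum is 20 mi via Tarn → Kelso → Garth → Arlen.
So from Tarn the first move is to Kelso.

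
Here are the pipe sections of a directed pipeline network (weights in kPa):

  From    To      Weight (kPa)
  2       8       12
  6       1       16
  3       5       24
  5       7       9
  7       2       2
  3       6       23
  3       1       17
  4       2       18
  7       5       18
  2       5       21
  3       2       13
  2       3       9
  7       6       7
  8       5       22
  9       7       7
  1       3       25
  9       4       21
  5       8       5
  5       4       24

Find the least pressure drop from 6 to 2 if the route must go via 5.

Best 6 to 5: 6 → 1 → 3 → 5 costing 65
Best 5 to 2: 5 → 7 → 2 costing 11
Total via 5: 65 + 11 = 76 kPa.

76 kPa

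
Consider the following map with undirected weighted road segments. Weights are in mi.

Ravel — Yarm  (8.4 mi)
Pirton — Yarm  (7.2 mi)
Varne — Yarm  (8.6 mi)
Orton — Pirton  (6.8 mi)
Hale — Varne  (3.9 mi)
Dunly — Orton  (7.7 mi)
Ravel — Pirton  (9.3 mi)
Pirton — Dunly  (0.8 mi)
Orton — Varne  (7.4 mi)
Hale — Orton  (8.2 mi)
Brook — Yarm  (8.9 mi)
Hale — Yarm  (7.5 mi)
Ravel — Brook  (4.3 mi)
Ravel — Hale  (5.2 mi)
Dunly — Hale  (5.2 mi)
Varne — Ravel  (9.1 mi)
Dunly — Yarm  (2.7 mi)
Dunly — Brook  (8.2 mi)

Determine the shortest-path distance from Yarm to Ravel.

Settle nodes by increasing distance from Yarm:
Yarm: 0
Dunly: 2.7  (via Yarm)
Pirton: 3.5  (via Dunly)
Hale: 7.5  (via Yarm)
Ravel: 8.4  (via Yarm)
Shortest route: Yarm → Ravel = 8.4 mi.

8.4 mi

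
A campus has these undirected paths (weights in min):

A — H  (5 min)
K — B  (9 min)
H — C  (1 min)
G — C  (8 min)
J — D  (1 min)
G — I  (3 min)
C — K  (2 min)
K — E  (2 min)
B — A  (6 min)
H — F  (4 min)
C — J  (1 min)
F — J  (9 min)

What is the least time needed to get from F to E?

Candidate routes:
F → H → C → K → E: 4+1+2+2 = 9
F → J → C → K → E: 9+1+2+2 = 14
The minimum is 9 min via F → H → C → K → E.

9 min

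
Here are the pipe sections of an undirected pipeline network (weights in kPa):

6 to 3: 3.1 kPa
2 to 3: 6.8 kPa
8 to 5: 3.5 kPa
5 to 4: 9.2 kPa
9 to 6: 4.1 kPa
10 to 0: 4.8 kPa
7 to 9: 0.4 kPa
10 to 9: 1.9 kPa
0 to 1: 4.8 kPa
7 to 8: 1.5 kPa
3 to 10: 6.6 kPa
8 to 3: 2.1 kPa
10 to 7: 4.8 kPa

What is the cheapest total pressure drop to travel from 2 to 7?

Enumerating some paths:
2 → 3 → 8 → 7: 6.8+2.1+1.5 = 10.4
2 → 3 → 10 → 9 → 7: 6.8+6.6+1.9+0.4 = 15.7
2 → 3 → 10 → 7: 6.8+6.6+4.8 = 18.2
2 → 3 → 6 → 9 → 7: 6.8+3.1+4.1+0.4 = 14.4
Cheapest is 2 → 3 → 8 → 7 at 10.4 kPa.

10.4 kPa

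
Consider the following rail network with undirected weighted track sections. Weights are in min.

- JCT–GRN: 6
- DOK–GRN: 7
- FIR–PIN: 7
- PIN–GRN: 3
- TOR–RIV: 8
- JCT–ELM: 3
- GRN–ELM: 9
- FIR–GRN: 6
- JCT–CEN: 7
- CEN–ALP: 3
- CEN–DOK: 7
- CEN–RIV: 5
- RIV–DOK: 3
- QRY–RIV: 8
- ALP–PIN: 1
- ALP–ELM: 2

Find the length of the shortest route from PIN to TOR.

17 min

Settle nodes by increasing distance from PIN:
PIN: 0
ALP: 1  (via PIN)
GRN: 3  (via PIN)
ELM: 3  (via ALP)
CEN: 4  (via ALP)
JCT: 6  (via ELM)
FIR: 7  (via PIN)
RIV: 9  (via CEN)
DOK: 10  (via GRN)
TOR: 17  (via RIV)
Shortest route: PIN–ALP–CEN–RIV–TOR = 17 min.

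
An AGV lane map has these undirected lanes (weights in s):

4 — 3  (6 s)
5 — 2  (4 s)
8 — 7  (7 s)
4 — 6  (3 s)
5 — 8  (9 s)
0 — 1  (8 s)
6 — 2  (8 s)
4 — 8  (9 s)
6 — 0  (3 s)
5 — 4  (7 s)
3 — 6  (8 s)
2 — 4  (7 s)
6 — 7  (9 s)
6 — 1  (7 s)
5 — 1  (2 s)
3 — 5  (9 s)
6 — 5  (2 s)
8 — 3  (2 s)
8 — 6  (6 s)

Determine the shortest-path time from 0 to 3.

Compare a few routes:
0 → 6 → 5 → 3: 3+2+9 = 14
0 → 6 → 5 → 8 → 3: 3+2+9+2 = 16
0 → 6 → 3: 3+8 = 11
0 → 6 → 4 → 3: 3+3+6 = 12
Cheapest is 0 → 6 → 3 at 11 s.

11 s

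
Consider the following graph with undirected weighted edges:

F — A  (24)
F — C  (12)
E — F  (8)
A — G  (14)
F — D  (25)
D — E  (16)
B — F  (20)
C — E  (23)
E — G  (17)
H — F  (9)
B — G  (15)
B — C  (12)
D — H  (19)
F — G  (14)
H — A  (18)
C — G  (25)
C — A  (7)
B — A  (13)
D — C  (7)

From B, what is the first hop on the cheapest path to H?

F

Enumerating some paths:
B - F - H: 20+9 = 29
B - A - H: 13+18 = 31
The minimum is 29 via B - F - H.
So from B the first move is to F.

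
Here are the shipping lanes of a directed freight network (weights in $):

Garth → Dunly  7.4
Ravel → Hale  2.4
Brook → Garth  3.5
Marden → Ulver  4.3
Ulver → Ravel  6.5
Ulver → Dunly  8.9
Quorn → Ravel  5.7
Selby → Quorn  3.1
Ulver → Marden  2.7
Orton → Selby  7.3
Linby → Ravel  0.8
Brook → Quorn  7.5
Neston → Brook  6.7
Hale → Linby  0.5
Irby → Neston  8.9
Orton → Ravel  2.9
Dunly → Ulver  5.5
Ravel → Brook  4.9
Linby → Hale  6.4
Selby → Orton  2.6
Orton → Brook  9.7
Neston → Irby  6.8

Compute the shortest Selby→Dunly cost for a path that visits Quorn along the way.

Best Selby to Quorn: Selby–Quorn costing 3.1
Best Quorn to Dunly: Quorn–Ravel–Brook–Garth–Dunly costing 21.5
Total via Quorn: 3.1 + 21.5 = $24.6.

$24.6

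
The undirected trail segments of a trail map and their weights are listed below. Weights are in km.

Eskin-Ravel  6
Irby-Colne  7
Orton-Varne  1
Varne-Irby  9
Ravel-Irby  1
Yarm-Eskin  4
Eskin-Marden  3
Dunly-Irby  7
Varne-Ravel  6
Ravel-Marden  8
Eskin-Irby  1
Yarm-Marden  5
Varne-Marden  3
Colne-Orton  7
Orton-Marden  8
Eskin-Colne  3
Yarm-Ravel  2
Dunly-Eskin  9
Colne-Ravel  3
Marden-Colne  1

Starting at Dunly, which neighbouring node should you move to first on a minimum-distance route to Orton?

Irby

Compare a few routes:
Dunly → Irby → Ravel → Varne → Orton: 7+1+6+1 = 15
Dunly → Eskin → Marden → Varne → Orton: 9+3+3+1 = 16
Cheapest is Dunly → Irby → Ravel → Varne → Orton at 15 km.
So from Dunly the first move is to Irby.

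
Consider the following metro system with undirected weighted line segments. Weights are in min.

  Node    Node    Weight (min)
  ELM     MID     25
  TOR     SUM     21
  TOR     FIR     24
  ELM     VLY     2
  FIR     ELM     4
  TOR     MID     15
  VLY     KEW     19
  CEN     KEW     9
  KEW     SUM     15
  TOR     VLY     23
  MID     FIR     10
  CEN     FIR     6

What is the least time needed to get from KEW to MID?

25 min

Shortest distances from KEW:
KEW: 0
CEN: 9  (via KEW)
SUM: 15  (via KEW)
FIR: 15  (via CEN)
VLY: 19  (via KEW)
ELM: 19  (via FIR)
MID: 25  (via FIR)
Shortest route: KEW–CEN–FIR–MID = 25 min.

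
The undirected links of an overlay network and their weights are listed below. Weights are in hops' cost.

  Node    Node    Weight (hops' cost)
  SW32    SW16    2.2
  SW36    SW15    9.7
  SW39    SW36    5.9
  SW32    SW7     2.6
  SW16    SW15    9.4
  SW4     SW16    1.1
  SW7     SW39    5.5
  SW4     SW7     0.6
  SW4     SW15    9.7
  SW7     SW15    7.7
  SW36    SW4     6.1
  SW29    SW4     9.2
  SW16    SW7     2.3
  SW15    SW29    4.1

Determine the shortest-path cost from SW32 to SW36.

Candidate routes:
SW32 - SW7 - SW4 - SW36: 2.6+0.6+6.1 = 9.3
SW32 - SW16 - SW4 - SW36: 2.2+1.1+6.1 = 9.4
Cheapest is SW32 - SW7 - SW4 - SW36 at 9.3 hops' cost.

9.3 hops' cost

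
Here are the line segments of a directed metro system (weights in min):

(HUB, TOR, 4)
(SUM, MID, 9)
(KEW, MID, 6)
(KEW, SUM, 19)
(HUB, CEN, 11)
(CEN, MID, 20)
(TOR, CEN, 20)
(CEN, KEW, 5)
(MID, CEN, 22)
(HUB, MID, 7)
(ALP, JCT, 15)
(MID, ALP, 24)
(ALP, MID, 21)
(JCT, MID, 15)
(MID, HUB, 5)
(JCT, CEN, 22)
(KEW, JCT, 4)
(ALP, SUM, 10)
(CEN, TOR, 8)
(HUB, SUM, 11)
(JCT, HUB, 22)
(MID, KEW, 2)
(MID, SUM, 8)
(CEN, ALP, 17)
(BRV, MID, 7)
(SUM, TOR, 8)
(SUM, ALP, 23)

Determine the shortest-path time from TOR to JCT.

Running Dijkstra from TOR:
TOR: 0
CEN: 20  (via TOR)
KEW: 25  (via CEN)
JCT: 29  (via KEW)
Shortest route: TOR–CEN–KEW–JCT = 29 min.

29 min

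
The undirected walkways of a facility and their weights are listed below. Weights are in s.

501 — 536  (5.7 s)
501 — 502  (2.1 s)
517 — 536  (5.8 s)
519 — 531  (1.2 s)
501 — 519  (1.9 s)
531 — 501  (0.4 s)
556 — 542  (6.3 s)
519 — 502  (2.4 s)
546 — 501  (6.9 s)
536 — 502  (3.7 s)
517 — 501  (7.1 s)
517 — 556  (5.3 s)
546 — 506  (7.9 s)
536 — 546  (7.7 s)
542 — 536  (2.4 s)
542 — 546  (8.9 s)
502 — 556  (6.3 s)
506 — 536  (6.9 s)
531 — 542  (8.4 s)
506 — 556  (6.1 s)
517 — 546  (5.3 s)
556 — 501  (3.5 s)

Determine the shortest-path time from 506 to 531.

10 s

Candidate routes:
506 - 556 - 501 - 531: 6.1+3.5+0.4 = 10
506 - 536 - 501 - 531: 6.9+5.7+0.4 = 13
506 - 556 - 501 - 519 - 531: 6.1+3.5+1.9+1.2 = 12.7
The minimum is 10 s via 506 - 556 - 501 - 531.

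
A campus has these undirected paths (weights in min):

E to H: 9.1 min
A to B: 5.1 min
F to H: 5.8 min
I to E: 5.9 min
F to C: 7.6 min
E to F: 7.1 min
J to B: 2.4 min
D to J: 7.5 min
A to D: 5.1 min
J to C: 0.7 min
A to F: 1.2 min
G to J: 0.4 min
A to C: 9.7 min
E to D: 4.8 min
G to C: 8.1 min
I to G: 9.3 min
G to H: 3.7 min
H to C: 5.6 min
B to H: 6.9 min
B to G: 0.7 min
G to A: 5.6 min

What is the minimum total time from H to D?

11.6 min

Compare a few routes:
H–F–A–D: 5.8+1.2+5.1 = 12.1
H–G–J–D: 3.7+0.4+7.5 = 11.6
Cheapest is H–G–J–D at 11.6 min.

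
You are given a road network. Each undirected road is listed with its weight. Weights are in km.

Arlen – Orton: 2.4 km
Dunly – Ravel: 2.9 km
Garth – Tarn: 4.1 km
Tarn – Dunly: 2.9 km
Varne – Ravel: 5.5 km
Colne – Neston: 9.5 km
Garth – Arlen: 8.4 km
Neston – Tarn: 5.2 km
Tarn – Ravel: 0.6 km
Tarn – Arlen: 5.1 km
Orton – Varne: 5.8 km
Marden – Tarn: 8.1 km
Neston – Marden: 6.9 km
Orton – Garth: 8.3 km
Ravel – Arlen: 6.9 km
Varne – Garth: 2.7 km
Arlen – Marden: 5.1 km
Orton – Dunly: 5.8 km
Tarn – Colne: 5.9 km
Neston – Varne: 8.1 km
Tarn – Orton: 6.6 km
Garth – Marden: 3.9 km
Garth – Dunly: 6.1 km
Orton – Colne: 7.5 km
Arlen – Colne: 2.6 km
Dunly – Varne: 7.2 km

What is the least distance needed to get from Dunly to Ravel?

2.9 km

Enumerating some paths:
Dunly–Ravel: 2.9 = 2.9
Dunly–Tarn–Ravel: 2.9+0.6 = 3.5
The minimum is 2.9 km via Dunly–Ravel.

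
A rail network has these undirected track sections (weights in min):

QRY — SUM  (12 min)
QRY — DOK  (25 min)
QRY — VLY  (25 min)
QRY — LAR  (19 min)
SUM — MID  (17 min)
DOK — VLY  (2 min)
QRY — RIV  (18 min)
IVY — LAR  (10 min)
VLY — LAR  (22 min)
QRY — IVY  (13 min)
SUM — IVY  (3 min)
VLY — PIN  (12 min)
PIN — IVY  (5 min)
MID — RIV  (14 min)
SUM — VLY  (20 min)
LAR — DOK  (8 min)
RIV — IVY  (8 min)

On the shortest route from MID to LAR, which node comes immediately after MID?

SUM

Enumerating some paths:
MID–SUM–IVY–LAR: 17+3+10 = 30
MID–RIV–IVY–LAR: 14+8+10 = 32
The minimum is 30 min via MID–SUM–IVY–LAR.
So from MID the first move is to SUM.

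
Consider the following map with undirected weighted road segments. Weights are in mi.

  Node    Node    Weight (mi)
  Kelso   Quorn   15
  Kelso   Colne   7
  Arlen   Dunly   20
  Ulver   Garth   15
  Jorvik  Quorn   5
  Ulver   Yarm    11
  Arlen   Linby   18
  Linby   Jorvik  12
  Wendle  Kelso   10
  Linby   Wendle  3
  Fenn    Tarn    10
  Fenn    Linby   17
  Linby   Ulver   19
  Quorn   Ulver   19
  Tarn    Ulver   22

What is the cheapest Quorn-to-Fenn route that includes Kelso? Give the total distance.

Shortest Quorn→Kelso: Quorn → Kelso = 15
Best Kelso to Fenn: Kelso → Wendle → Linby → Fenn costing 30
Total via Kelso: 15 + 30 = 45 mi.

45 mi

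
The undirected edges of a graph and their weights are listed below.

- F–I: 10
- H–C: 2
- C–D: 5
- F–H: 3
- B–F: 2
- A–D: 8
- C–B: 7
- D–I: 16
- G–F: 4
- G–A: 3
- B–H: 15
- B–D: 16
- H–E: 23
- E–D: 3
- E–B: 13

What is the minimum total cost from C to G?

9

Enumerating some paths:
C → D → A → G: 5+8+3 = 16
C → H → F → G: 2+3+4 = 9
C → B → F → G: 7+2+4 = 13
The minimum is 9 via C → H → F → G.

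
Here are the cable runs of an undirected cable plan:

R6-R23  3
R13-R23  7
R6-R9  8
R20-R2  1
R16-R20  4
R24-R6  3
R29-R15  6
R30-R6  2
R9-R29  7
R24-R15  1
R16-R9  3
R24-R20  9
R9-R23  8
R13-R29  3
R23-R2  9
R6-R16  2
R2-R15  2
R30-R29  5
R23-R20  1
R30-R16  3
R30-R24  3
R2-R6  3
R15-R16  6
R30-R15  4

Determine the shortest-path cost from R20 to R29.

9

Enumerating some paths:
R20 → R2 → R15 → R29: 1+2+6 = 9
R20 → R23 → R6 → R30 → R29: 1+3+2+5 = 11
R20 → R23 → R13 → R29: 1+7+3 = 11
Cheapest is R20 → R2 → R15 → R29 at 9.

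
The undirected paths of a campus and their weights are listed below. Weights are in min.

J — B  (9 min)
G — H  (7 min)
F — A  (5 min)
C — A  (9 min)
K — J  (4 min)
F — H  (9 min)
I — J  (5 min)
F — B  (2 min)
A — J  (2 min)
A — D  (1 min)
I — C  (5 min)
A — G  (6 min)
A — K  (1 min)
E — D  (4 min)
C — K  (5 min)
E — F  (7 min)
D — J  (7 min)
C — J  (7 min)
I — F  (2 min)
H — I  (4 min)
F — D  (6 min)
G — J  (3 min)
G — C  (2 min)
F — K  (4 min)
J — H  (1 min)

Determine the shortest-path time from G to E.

Enumerating some paths:
G - J - A - D - E: 3+2+1+4 = 10
G - A - D - E: 6+1+4 = 11
G - J - K - A - D - E: 3+4+1+1+4 = 13
G - C - K - A - D - E: 2+5+1+1+4 = 13
The minimum is 10 min via G - J - A - D - E.

10 min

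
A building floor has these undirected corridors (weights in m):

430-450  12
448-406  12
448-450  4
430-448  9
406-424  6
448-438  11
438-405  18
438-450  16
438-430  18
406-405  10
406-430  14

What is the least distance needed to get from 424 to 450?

22 m

Candidate routes:
424–406–430–450: 6+14+12 = 32
424–406–448–450: 6+12+4 = 22
424–406–448–430–450: 6+12+9+12 = 39
424–406–430–448–450: 6+14+9+4 = 33
Cheapest is 424–406–448–450 at 22 m.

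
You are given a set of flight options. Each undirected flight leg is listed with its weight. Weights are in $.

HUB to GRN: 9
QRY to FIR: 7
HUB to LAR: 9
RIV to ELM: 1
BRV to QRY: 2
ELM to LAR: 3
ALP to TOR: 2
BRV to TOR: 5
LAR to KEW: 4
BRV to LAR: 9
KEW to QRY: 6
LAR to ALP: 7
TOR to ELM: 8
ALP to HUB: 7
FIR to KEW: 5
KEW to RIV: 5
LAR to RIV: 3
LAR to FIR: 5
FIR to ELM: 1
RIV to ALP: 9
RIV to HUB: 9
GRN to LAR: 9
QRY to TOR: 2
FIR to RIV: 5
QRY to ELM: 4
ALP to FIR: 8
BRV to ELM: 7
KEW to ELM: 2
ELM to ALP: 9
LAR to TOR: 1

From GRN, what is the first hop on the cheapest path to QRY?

Enumerating some paths:
GRN - LAR - TOR - QRY: 9+1+2 = 12
GRN - LAR - RIV - ELM - QRY: 9+3+1+4 = 17
GRN - LAR - ELM - QRY: 9+3+4 = 16
Cheapest is GRN - LAR - TOR - QRY at $12.
So from GRN the first move is to LAR.

LAR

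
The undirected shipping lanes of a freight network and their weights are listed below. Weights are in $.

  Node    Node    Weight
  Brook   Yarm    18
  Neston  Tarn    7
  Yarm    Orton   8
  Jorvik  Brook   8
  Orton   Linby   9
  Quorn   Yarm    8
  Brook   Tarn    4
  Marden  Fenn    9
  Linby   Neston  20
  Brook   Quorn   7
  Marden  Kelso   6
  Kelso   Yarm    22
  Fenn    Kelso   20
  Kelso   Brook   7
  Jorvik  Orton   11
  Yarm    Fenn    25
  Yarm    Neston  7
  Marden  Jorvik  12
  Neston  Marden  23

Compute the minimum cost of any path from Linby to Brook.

Candidate routes:
Linby–Neston–Tarn–Brook: 20+7+4 = 31
Linby–Orton–Jorvik–Brook: 9+11+8 = 28
Cheapest is Linby–Orton–Jorvik–Brook at $28.

$28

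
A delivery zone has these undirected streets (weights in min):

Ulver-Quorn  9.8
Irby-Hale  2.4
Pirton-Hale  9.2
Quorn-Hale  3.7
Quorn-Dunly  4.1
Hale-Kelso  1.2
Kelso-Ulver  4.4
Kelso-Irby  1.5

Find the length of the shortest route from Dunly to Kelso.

Shortest distances from Dunly:
Dunly: 0
Quorn: 4.1  (via Dunly)
Hale: 7.8  (via Quorn)
Kelso: 9  (via Hale)
Shortest route: Dunly → Quorn → Hale → Kelso = 9 min.

9 min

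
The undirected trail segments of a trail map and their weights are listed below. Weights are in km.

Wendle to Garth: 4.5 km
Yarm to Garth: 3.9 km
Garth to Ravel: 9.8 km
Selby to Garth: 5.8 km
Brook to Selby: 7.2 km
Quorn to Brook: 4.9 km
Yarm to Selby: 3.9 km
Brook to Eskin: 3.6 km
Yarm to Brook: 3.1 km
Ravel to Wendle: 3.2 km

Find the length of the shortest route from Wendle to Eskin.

Running Dijkstra from Wendle:
Wendle: 0
Ravel: 3.2  (via Wendle)
Garth: 4.5  (via Wendle)
Yarm: 8.4  (via Garth)
Selby: 10.3  (via Garth)
Brook: 11.5  (via Yarm)
Eskin: 15.1  (via Brook)
Shortest route: Wendle → Garth → Yarm → Brook → Eskin = 15.1 km.

15.1 km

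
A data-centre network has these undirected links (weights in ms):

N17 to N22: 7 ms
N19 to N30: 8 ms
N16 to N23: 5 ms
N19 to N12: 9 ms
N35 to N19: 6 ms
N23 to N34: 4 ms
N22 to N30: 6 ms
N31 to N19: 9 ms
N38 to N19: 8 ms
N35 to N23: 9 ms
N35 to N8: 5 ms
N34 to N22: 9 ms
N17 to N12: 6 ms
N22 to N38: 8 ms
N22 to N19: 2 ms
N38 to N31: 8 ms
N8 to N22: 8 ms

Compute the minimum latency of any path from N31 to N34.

Enumerating some paths:
N31 - N19 - N22 - N34: 9+2+9 = 20
N31 - N38 - N22 - N34: 8+8+9 = 25
Cheapest is N31 - N19 - N22 - N34 at 20 ms.

20 ms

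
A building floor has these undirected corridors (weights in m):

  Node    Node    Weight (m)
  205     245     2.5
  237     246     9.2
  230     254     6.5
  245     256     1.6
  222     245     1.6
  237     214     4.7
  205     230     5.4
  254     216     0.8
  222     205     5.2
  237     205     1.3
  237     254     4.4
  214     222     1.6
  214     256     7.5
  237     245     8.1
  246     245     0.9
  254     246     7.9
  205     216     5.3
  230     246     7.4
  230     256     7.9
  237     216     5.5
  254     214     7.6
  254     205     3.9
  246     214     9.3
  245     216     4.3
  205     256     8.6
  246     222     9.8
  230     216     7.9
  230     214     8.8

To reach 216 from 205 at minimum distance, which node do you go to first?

254

Enumerating some paths:
205–254–216: 3.9+0.8 = 4.7
205–237–254–216: 1.3+4.4+0.8 = 6.5
205–216: 5.3 = 5.3
The minimum is 4.7 m via 205–254–216.
So from 205 the first move is to 254.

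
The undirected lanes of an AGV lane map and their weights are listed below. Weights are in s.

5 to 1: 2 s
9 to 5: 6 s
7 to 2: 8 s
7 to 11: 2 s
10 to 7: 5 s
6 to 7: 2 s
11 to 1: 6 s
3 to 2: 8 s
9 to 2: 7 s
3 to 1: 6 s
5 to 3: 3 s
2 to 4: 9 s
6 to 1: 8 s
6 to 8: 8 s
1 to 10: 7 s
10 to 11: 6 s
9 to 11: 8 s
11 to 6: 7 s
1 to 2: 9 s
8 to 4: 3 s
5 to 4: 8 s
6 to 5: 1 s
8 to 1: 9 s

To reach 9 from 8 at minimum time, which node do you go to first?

6

Enumerating some paths:
8 - 4 - 5 - 9: 3+8+6 = 17
8 - 6 - 5 - 9: 8+1+6 = 15
Cheapest is 8 - 6 - 5 - 9 at 15 s.
So from 8 the first move is to 6.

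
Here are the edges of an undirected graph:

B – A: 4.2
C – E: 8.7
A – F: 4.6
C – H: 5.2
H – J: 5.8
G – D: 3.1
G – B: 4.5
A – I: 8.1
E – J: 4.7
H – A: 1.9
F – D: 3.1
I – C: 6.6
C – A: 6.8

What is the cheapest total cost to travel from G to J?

16.4

Enumerating some paths:
G → D → F → A → H → J: 3.1+3.1+4.6+1.9+5.8 = 18.5
G → B → A → H → J: 4.5+4.2+1.9+5.8 = 16.4
The minimum is 16.4 via G → B → A → H → J.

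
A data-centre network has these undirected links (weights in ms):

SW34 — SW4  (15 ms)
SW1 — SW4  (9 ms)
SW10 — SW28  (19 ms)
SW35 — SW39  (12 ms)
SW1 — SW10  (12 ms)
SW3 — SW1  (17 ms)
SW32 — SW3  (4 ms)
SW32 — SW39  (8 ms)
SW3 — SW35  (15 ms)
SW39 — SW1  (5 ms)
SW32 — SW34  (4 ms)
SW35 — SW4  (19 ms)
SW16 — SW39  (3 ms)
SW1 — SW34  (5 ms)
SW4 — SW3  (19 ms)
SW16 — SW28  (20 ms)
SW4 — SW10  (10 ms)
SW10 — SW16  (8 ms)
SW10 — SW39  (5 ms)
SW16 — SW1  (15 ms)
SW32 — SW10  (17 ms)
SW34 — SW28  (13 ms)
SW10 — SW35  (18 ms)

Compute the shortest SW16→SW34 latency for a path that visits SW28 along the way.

Shortest SW16→SW28: SW16 → SW28 = 20
Shortest SW28→SW34: SW28 → SW34 = 13
Total via SW28: 20 + 13 = 33 ms.

33 ms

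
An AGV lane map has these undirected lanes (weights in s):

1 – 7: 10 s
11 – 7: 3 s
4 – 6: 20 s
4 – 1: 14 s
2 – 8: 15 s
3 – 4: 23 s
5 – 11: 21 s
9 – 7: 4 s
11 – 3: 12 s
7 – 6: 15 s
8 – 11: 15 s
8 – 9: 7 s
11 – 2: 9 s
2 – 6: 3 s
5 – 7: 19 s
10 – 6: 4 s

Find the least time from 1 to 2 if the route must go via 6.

Shortest 1→6: 1–7–6 = 25
Best 6 to 2: 6–2 costing 3
Total via 6: 25 + 3 = 28 s.

28 s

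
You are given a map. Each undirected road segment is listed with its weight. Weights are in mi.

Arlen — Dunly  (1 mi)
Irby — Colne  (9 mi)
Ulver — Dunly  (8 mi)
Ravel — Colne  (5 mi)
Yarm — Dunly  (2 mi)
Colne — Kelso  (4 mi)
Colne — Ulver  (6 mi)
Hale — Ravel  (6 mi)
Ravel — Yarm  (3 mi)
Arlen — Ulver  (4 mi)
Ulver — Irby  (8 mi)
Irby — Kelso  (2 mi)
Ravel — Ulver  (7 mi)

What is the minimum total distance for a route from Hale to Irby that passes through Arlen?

24 mi

Shortest Hale→Arlen: Hale–Ravel–Yarm–Dunly–Arlen = 12
Best Arlen to Irby: Arlen–Ulver–Irby costing 12
Total via Arlen: 12 + 12 = 24 mi.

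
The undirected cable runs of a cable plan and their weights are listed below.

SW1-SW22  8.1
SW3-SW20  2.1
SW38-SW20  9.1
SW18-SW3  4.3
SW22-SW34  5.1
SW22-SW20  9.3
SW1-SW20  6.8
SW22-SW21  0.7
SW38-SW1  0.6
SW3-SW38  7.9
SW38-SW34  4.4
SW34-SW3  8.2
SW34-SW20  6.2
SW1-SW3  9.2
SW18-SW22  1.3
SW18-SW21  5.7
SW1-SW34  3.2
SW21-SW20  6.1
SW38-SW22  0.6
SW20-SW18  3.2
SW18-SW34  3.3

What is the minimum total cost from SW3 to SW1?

Running Dijkstra from SW3:
SW3: 0
SW20: 2.1  (via SW3)
SW18: 4.3  (via SW3)
SW22: 5.6  (via SW18)
SW38: 6.2  (via SW22)
SW21: 6.3  (via SW22)
SW1: 6.8  (via SW38)
Shortest route: SW3 → SW18 → SW22 → SW38 → SW1 = 6.8.

6.8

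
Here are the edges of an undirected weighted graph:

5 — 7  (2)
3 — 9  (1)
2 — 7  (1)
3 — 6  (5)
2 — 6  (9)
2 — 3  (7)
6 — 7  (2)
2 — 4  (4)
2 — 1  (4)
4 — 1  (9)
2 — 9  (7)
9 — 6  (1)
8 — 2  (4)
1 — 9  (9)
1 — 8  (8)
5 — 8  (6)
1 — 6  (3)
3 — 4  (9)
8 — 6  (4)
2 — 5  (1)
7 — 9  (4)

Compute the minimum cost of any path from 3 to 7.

Shortest distances from 3:
3: 0
9: 1  (via 3)
6: 2  (via 9)
7: 4  (via 6)
Shortest route: 3 → 9 → 6 → 7 = 4.

4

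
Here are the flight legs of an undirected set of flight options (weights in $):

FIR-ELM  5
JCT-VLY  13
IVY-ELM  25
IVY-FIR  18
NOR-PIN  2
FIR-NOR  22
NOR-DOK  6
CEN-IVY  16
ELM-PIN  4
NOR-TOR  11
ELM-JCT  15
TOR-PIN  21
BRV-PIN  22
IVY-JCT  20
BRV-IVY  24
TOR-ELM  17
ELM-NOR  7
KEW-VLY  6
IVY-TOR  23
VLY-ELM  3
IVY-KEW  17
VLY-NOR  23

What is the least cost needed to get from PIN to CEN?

$43

Enumerating some paths:
PIN–ELM–IVY–CEN: 4+25+16 = 45
PIN–ELM–FIR–IVY–CEN: 4+5+18+16 = 43
Cheapest is PIN–ELM–FIR–IVY–CEN at $43.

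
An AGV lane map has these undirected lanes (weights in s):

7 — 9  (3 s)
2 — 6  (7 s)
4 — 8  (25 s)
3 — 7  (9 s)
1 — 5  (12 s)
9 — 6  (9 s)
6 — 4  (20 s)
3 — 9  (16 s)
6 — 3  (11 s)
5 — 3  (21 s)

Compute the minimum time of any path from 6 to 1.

44 s

Settle nodes by increasing distance from 6:
6: 0
2: 7  (via 6)
9: 9  (via 6)
3: 11  (via 6)
7: 12  (via 9)
4: 20  (via 6)
5: 32  (via 3)
1: 44  (via 5)
Shortest route: 6 → 3 → 5 → 1 = 44 s.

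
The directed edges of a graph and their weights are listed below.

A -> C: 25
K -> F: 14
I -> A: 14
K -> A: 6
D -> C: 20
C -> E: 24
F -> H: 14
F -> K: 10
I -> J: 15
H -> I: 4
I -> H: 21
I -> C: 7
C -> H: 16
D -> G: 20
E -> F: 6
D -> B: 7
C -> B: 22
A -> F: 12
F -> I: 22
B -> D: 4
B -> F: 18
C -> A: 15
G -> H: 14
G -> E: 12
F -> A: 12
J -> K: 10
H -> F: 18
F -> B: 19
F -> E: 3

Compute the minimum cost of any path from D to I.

38

Settle nodes by increasing distance from D:
D: 0
B: 7  (via D)
C: 20  (via D)
G: 20  (via D)
F: 25  (via B)
E: 28  (via F)
H: 34  (via G)
A: 35  (via C)
K: 35  (via F)
I: 38  (via H)
Shortest route: D → G → H → I = 38.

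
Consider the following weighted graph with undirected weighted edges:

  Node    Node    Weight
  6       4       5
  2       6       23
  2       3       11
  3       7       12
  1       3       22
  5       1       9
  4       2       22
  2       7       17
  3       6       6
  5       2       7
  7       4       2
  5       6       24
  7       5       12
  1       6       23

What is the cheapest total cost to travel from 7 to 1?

21

Enumerating some paths:
7–2–5–1: 17+7+9 = 33
7–5–1: 12+9 = 21
7–3–1: 12+22 = 34
7–4–6–1: 2+5+23 = 30
The minimum is 21 via 7–5–1.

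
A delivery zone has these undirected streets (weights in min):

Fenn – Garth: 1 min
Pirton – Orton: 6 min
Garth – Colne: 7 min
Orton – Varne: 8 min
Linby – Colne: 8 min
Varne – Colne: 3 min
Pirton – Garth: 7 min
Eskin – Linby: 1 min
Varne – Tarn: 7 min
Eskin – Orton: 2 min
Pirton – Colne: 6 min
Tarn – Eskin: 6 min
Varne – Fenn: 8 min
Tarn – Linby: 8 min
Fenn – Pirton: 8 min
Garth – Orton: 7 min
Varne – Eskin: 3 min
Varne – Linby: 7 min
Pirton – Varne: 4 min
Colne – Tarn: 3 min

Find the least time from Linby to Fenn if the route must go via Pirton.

Shortest Linby→Pirton: Linby → Eskin → Varne → Pirton = 8
Best Pirton to Fenn: Pirton → Fenn costing 8
Total via Pirton: 8 + 8 = 16 min.

16 min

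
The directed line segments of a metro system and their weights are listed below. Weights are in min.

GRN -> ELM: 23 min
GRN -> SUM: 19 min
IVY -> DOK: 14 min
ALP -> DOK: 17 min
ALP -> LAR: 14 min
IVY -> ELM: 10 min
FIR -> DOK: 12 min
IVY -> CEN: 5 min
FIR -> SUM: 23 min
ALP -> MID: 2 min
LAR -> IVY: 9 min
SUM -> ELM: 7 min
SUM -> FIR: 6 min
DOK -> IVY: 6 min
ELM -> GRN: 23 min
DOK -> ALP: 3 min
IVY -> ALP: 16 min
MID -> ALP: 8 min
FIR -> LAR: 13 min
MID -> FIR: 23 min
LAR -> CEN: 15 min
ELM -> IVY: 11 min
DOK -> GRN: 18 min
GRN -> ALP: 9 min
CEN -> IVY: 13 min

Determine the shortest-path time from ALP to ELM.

33 min

Candidate routes:
ALP → MID → FIR → SUM → ELM: 2+23+23+7 = 55
ALP → LAR → CEN → IVY → ELM: 14+15+13+10 = 52
ALP → LAR → IVY → ELM: 14+9+10 = 33
ALP → MID → FIR → DOK → IVY → ELM: 2+23+12+6+10 = 53
Cheapest is ALP → LAR → IVY → ELM at 33 min.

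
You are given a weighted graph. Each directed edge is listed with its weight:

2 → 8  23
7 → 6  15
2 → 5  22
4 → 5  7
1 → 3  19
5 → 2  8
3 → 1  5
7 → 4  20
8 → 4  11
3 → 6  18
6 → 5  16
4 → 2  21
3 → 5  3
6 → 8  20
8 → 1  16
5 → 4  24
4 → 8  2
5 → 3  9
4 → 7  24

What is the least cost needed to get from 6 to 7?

Settle nodes by increasing distance from 6:
6: 0
5: 16  (via 6)
8: 20  (via 6)
2: 24  (via 5)
3: 25  (via 5)
1: 30  (via 3)
4: 31  (via 8)
7: 55  (via 4)
Shortest route: 6–8–4–7 = 55.

55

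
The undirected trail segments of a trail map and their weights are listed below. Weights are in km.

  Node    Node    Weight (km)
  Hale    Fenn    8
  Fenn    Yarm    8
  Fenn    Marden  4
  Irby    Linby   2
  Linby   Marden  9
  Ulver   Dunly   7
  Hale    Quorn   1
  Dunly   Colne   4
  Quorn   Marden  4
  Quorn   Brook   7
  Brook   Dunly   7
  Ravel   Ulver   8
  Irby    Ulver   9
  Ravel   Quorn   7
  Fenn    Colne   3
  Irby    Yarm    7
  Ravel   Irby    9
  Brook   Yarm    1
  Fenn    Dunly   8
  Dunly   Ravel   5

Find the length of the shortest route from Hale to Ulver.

Compare a few routes:
Hale–Quorn–Ravel–Ulver: 1+7+8 = 16
Hale–Quorn–Ravel–Dunly–Ulver: 1+7+5+7 = 20
Hale–Fenn–Colne–Dunly–Ulver: 8+3+4+7 = 22
Cheapest is Hale–Quorn–Ravel–Ulver at 16 km.

16 km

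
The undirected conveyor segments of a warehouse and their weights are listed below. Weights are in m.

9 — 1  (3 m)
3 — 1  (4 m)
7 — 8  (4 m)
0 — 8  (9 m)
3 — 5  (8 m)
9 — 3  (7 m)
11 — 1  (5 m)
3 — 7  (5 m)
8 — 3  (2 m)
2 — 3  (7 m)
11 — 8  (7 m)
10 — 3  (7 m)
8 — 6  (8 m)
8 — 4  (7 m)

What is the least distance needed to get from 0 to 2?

Enumerating some paths:
0 - 8 - 3 - 2: 9+2+7 = 18
0 - 8 - 7 - 3 - 2: 9+4+5+7 = 25
The minimum is 18 m via 0 - 8 - 3 - 2.

18 m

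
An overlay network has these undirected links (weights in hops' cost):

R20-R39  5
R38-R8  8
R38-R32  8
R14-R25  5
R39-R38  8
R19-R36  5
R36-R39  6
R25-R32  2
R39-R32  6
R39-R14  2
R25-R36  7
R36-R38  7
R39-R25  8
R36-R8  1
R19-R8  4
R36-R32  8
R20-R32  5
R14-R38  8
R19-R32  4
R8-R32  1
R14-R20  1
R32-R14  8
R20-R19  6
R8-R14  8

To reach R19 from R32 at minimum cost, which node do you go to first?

R19

Candidate routes:
R32–R8–R19: 1+4 = 5
R32–R8–R36–R19: 1+1+5 = 7
R32–R19: 4 = 4
Cheapest is R32–R19 at 4 hops' cost.
So from R32 the first move is to R19.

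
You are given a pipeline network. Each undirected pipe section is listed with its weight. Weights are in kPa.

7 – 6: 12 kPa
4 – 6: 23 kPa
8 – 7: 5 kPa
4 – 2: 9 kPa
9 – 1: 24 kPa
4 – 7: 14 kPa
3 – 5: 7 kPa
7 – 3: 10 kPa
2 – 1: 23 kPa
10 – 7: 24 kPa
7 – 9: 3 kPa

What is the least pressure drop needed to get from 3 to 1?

Candidate routes:
3 - 7 - 4 - 2 - 1: 10+14+9+23 = 56
3 - 7 - 9 - 1: 10+3+24 = 37
3 - 7 - 6 - 4 - 2 - 1: 10+12+23+9+23 = 77
Cheapest is 3 - 7 - 9 - 1 at 37 kPa.

37 kPa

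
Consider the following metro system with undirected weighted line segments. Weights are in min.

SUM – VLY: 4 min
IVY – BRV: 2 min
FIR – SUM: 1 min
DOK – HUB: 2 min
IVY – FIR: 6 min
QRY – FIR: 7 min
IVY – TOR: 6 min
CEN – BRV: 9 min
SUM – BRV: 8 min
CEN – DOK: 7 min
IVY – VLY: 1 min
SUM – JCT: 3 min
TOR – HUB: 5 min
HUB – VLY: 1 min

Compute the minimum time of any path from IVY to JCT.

8 min

Compare a few routes:
IVY → VLY → SUM → JCT: 1+4+3 = 8
IVY → BRV → SUM → JCT: 2+8+3 = 13
IVY → FIR → SUM → JCT: 6+1+3 = 10
IVY → TOR → HUB → VLY → SUM → JCT: 6+5+1+4+3 = 19
The minimum is 8 min via IVY → VLY → SUM → JCT.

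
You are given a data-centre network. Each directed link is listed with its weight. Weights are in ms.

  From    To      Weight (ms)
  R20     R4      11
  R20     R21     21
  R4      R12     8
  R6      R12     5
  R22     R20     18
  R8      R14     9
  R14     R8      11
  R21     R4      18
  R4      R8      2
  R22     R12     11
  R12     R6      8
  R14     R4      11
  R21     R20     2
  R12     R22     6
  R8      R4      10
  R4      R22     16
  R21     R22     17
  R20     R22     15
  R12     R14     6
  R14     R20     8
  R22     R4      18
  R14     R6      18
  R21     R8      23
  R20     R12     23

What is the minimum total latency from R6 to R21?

Running Dijkstra from R6:
R6: 0
R12: 5  (via R6)
R22: 11  (via R12)
R14: 11  (via R12)
R20: 19  (via R14)
R8: 22  (via R14)
R4: 22  (via R14)
R21: 40  (via R20)
Shortest route: R6–R12–R14–R20–R21 = 40 ms.

40 ms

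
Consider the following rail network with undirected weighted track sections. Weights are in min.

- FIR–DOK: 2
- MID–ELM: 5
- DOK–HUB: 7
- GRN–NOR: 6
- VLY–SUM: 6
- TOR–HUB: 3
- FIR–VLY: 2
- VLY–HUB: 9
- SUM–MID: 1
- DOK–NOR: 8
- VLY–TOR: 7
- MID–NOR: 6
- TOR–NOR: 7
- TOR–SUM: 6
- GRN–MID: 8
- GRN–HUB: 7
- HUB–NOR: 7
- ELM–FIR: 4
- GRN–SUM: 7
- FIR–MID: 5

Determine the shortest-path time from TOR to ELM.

12 min

Settle nodes by increasing distance from TOR:
TOR: 0
HUB: 3  (via TOR)
SUM: 6  (via TOR)
NOR: 7  (via TOR)
VLY: 7  (via TOR)
MID: 7  (via SUM)
FIR: 9  (via VLY)
GRN: 10  (via HUB)
DOK: 10  (via HUB)
ELM: 12  (via MID)
Shortest route: TOR → SUM → MID → ELM = 12 min.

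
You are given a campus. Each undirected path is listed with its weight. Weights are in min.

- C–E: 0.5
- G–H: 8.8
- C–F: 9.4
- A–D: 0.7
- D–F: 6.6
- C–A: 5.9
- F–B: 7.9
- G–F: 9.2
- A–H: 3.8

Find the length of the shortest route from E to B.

17.8 min

Enumerating some paths:
E–C–F–B: 0.5+9.4+7.9 = 17.8
E–C–A–D–F–B: 0.5+5.9+0.7+6.6+7.9 = 21.6
Cheapest is E–C–F–B at 17.8 min.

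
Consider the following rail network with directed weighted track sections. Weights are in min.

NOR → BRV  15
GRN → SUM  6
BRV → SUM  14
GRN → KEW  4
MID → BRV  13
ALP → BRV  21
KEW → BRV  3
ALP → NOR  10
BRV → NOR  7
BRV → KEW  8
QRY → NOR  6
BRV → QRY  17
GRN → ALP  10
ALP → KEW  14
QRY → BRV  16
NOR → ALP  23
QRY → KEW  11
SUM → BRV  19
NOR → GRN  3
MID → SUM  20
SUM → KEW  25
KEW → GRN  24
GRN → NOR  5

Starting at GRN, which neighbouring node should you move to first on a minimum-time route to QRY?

KEW

Candidate routes:
GRN - ALP - KEW - BRV - QRY: 10+14+3+17 = 44
GRN - KEW - BRV - QRY: 4+3+17 = 24
GRN - NOR - BRV - QRY: 5+15+17 = 37
GRN - SUM - BRV - QRY: 6+19+17 = 42
The minimum is 24 min via GRN - KEW - BRV - QRY.
So from GRN the first move is to KEW.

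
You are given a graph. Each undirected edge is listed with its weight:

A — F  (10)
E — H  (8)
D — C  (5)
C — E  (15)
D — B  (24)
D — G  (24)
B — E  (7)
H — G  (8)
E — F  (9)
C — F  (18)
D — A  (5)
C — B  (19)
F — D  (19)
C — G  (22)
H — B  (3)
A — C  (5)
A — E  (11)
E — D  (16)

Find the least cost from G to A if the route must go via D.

29

Shortest G→D: G–D = 24
Shortest D→A: D–A = 5
Total via D: 24 + 5 = 29.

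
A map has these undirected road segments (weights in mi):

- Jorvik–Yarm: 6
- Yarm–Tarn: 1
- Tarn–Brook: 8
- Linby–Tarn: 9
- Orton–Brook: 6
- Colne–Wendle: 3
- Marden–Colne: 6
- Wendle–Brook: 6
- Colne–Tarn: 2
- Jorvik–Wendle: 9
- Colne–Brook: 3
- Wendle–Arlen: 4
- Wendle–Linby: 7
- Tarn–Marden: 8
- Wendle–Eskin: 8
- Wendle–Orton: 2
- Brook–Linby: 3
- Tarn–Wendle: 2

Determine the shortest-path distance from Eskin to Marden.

Candidate routes:
Eskin–Wendle–Tarn–Colne–Marden: 8+2+2+6 = 18
Eskin–Wendle–Colne–Marden: 8+3+6 = 17
Cheapest is Eskin–Wendle–Colne–Marden at 17 mi.

17 mi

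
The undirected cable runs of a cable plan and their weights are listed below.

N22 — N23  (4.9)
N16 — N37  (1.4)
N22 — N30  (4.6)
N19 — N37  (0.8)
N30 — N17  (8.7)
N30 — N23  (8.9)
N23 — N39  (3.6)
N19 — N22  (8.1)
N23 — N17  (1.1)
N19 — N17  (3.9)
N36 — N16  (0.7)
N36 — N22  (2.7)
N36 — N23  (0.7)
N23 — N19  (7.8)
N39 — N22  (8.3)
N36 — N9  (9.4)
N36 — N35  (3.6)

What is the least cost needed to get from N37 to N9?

Enumerating some paths:
N37 - N19 - N22 - N36 - N9: 0.8+8.1+2.7+9.4 = 21
N37 - N16 - N36 - N9: 1.4+0.7+9.4 = 11.5
N37 - N19 - N17 - N23 - N36 - N9: 0.8+3.9+1.1+0.7+9.4 = 15.9
N37 - N19 - N23 - N36 - N9: 0.8+7.8+0.7+9.4 = 18.7
The minimum is 11.5 via N37 - N16 - N36 - N9.

11.5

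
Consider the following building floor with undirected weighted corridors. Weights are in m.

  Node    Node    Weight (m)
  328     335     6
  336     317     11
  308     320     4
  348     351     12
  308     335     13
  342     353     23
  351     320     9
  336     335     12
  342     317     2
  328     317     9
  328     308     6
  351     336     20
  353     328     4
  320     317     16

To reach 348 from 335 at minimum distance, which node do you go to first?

Enumerating some paths:
335 → 336 → 351 → 348: 12+20+12 = 44
335 → 328 → 308 → 320 → 351 → 348: 6+6+4+9+12 = 37
335 → 308 → 320 → 351 → 348: 13+4+9+12 = 38
The minimum is 37 m via 335 → 328 → 308 → 320 → 351 → 348.
So from 335 the first move is to 328.

328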